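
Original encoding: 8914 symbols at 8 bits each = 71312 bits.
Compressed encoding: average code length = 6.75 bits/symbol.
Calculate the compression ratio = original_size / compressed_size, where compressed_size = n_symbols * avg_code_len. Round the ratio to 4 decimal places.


original_size = n_symbols * orig_bits = 8914 * 8 = 71312 bits
compressed_size = n_symbols * avg_code_len = 8914 * 6.75 = 60169.5 bits
ratio = original_size / compressed_size = 71312 / 60169.5 = 1.1852

Compression ratio = 1.1852


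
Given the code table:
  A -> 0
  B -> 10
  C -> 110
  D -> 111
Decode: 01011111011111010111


Decoding:
0 -> A
10 -> B
111 -> D
110 -> C
111 -> D
110 -> C
10 -> B
111 -> D


Result: ABDCDCBD


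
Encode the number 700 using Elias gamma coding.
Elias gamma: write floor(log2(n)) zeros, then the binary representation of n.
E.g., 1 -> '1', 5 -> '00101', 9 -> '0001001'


num_bits = floor(log2(700)) + 1 = 10
leading_zeros = num_bits - 1 = 9
binary(700) = 1010111100

Elias gamma(700) = '000000000' + '1010111100' = 0000000001010111100 (19 bits)


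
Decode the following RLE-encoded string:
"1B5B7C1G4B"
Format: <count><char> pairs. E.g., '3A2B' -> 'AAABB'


Expanding each <count><char> pair:
  1B -> 'B'
  5B -> 'BBBBB'
  7C -> 'CCCCCCC'
  1G -> 'G'
  4B -> 'BBBB'

Decoded = BBBBBBCCCCCCCGBBBB


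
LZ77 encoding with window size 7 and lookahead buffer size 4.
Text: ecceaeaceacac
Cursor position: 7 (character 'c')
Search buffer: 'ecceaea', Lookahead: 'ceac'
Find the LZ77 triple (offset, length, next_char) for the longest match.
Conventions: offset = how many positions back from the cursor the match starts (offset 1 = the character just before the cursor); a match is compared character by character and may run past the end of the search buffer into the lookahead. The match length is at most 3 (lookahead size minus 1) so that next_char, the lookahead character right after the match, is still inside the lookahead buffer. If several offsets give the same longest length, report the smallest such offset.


Try each offset into the search buffer:
  offset=1 (pos 6, char 'a'): match length 0
  offset=2 (pos 5, char 'e'): match length 0
  offset=3 (pos 4, char 'a'): match length 0
  offset=4 (pos 3, char 'e'): match length 0
  offset=5 (pos 2, char 'c'): match length 3
  offset=6 (pos 1, char 'c'): match length 1
  offset=7 (pos 0, char 'e'): match length 0
Longest match has length 3 at offset 5.
next_char = character at position 7 + 3 = 10 -> 'c'

Best match: offset=5, length=3 (matching 'cea' starting at position 2)
LZ77 triple: (5, 3, 'c')


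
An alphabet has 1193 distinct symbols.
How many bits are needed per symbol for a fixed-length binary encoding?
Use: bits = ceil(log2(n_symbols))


log2(1193) = 10.2204
Bracket: 2^10 = 1024 < 1193 <= 2^11 = 2048
So ceil(log2(1193)) = 11

bits = ceil(log2(1193)) = ceil(10.2204) = 11 bits


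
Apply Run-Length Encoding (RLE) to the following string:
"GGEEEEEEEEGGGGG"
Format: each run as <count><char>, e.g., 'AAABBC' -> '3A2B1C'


Scanning runs left to right:
  i=0: run of 'G' x 2 -> '2G'
  i=2: run of 'E' x 8 -> '8E'
  i=10: run of 'G' x 5 -> '5G'

RLE = 2G8E5G


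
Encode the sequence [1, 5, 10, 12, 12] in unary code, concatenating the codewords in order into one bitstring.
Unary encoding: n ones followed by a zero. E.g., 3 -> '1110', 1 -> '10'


Encode each number as n ones followed by a terminating 0:
  1 -> 10 (2 bits)
  5 -> 111110 (6 bits)
  10 -> 11111111110 (11 bits)
  12 -> 1111111111110 (13 bits)
  12 -> 1111111111110 (13 bits)
Total length = 2 + 6 + 11 + 13 + 13 = 45 bits.

Unary([1, 5, 10, 12, 12]) = 101111101111111111011111111111101111111111110 (45 bits)


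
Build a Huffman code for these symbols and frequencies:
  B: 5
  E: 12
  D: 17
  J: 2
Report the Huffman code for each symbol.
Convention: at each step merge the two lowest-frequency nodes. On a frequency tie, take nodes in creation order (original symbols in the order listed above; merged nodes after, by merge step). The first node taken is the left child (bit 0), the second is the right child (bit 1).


Huffman tree construction:
Step 1: Merge J(2) + B(5) = 7
Step 2: Merge (J+B)(7) + E(12) = 19
Step 3: Merge D(17) + ((J+B)+E)(19) = 36
Read each symbol's code off the tree from the root (left child = 0, right child = 1).

Codes:
  B: 101 (length 3)
  E: 11 (length 2)
  D: 0 (length 1)
  J: 100 (length 3)
Average code length: 62/36 = 1.7222 bits/symbol


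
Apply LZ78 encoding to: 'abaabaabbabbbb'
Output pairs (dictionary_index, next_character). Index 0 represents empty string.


LZ78 encoding steps:
Dictionary: {0: ''}
Step 1: w='' (idx 0), next='a' -> output (0, 'a'), add 'a' as idx 1
Step 2: w='' (idx 0), next='b' -> output (0, 'b'), add 'b' as idx 2
Step 3: w='a' (idx 1), next='a' -> output (1, 'a'), add 'aa' as idx 3
Step 4: w='b' (idx 2), next='a' -> output (2, 'a'), add 'ba' as idx 4
Step 5: w='a' (idx 1), next='b' -> output (1, 'b'), add 'ab' as idx 5
Step 6: w='ba' (idx 4), next='b' -> output (4, 'b'), add 'bab' as idx 6
Step 7: w='b' (idx 2), next='b' -> output (2, 'b'), add 'bb' as idx 7
Step 8: w='b' (idx 2), end of input -> output (2, '')


Encoded: [(0, 'a'), (0, 'b'), (1, 'a'), (2, 'a'), (1, 'b'), (4, 'b'), (2, 'b'), (2, '')]


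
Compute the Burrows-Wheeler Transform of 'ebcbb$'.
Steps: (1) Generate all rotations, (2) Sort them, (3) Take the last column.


Rotations (sorted):
  0: $ebcbb -> last char: b
  1: b$ebcb -> last char: b
  2: bb$ebc -> last char: c
  3: bcbb$e -> last char: e
  4: cbb$eb -> last char: b
  5: ebcbb$ -> last char: $


BWT = bbceb$


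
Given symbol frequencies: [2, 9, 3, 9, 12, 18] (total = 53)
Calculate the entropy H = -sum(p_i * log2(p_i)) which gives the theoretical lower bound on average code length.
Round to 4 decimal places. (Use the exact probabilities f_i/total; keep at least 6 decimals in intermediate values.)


Per-symbol terms -p_i * log2(p_i) with p_i = f_i/53:
  p = 2/53 = 0.037736: log2(p) = -4.727920, -p*log2(p) = 0.178412
  p = 9/53 = 0.169811: log2(p) = -2.557995, -p*log2(p) = 0.434377
  p = 3/53 = 0.056604: log2(p) = -4.142958, -p*log2(p) = 0.234507
  p = 9/53 = 0.169811: log2(p) = -2.557995, -p*log2(p) = 0.434377
  p = 12/53 = 0.226415: log2(p) = -2.142958, -p*log2(p) = 0.485198
  p = 18/53 = 0.339623: log2(p) = -1.557995, -p*log2(p) = 0.529131
H = 0.178412 + 0.434377 + 0.234507 + 0.434377 + 0.485198 + 0.529131 = 2.296002

H = 2.296 bits/symbol


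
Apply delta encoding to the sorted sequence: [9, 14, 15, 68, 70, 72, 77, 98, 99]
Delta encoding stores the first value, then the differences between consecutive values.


First value: 9
Deltas:
  14 - 9 = 5
  15 - 14 = 1
  68 - 15 = 53
  70 - 68 = 2
  72 - 70 = 2
  77 - 72 = 5
  98 - 77 = 21
  99 - 98 = 1


Delta encoded: [9, 5, 1, 53, 2, 2, 5, 21, 1]


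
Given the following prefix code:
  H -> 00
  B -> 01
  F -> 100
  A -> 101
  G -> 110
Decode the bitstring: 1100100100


Decoding step by step:
Bits 110 -> G
Bits 01 -> B
Bits 00 -> H
Bits 100 -> F


Decoded message: GBHF


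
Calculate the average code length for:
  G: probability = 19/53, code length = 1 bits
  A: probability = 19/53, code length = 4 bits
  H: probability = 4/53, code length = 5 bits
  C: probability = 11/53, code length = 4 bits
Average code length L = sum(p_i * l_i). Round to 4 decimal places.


Weighted contributions p_i * l_i:
  G: (19/53) * 1 = 19/53
  A: (19/53) * 4 = 76/53
  H: (4/53) * 5 = 20/53
  C: (11/53) * 4 = 44/53
Sum = (19 + 76 + 20 + 44)/53 = 159/53

L = 159/53 = 3.0000 bits/symbol


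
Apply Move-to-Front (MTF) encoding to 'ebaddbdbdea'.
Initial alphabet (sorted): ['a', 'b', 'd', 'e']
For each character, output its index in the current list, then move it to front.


MTF encoding:
'e': index 3 in ['a', 'b', 'd', 'e'] -> ['e', 'a', 'b', 'd']
'b': index 2 in ['e', 'a', 'b', 'd'] -> ['b', 'e', 'a', 'd']
'a': index 2 in ['b', 'e', 'a', 'd'] -> ['a', 'b', 'e', 'd']
'd': index 3 in ['a', 'b', 'e', 'd'] -> ['d', 'a', 'b', 'e']
'd': index 0 in ['d', 'a', 'b', 'e'] -> ['d', 'a', 'b', 'e']
'b': index 2 in ['d', 'a', 'b', 'e'] -> ['b', 'd', 'a', 'e']
'd': index 1 in ['b', 'd', 'a', 'e'] -> ['d', 'b', 'a', 'e']
'b': index 1 in ['d', 'b', 'a', 'e'] -> ['b', 'd', 'a', 'e']
'd': index 1 in ['b', 'd', 'a', 'e'] -> ['d', 'b', 'a', 'e']
'e': index 3 in ['d', 'b', 'a', 'e'] -> ['e', 'd', 'b', 'a']
'a': index 3 in ['e', 'd', 'b', 'a'] -> ['a', 'e', 'd', 'b']


Output: [3, 2, 2, 3, 0, 2, 1, 1, 1, 3, 3]


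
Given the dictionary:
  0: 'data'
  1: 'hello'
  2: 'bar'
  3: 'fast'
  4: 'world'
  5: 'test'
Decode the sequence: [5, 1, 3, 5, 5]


Look up each index in the dictionary:
  5 -> 'test'
  1 -> 'hello'
  3 -> 'fast'
  5 -> 'test'
  5 -> 'test'

Decoded: "test hello fast test test"


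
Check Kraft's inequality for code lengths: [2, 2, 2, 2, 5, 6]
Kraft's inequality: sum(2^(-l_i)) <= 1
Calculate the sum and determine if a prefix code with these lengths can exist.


Sum = 2^(-2) + 2^(-2) + 2^(-2) + 2^(-2) + 2^(-5) + 2^(-6)
    = 0.25 + 0.25 + 0.25 + 0.25 + 0.03125 + 0.015625
    = 67/64 = 1.046875
Since 1.046875 > 1, Kraft's inequality is NOT satisfied.
A prefix code with these lengths CANNOT exist.

Kraft sum = 1.046875. Not satisfied.


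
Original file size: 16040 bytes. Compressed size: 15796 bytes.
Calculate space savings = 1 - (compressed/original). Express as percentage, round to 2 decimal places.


ratio = compressed/original = 15796/16040 = 0.984788
savings = 1 - ratio = 1 - 0.984788 = 0.015212
as a percentage: 0.015212 * 100 = 1.52%

Space savings = 1 - 15796/16040 = 1.52%


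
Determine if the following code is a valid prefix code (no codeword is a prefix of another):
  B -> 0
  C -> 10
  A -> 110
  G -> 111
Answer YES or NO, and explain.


Checking each pair (does one codeword prefix another?):
  B='0' vs C='10': no prefix
  B='0' vs A='110': no prefix
  B='0' vs G='111': no prefix
  C='10' vs B='0': no prefix
  C='10' vs A='110': no prefix
  C='10' vs G='111': no prefix
  A='110' vs B='0': no prefix
  A='110' vs C='10': no prefix
  A='110' vs G='111': no prefix
  G='111' vs B='0': no prefix
  G='111' vs C='10': no prefix
  G='111' vs A='110': no prefix
No violation found over all pairs.

YES -- this is a valid prefix code. No codeword is a prefix of any other codeword.


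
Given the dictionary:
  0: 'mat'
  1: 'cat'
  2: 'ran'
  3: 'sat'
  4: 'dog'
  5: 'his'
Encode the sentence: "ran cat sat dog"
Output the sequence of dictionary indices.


Look up each word in the dictionary:
  'ran' -> 2
  'cat' -> 1
  'sat' -> 3
  'dog' -> 4

Encoded: [2, 1, 3, 4]


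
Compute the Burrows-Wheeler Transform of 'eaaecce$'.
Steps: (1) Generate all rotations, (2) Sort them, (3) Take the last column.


Rotations (sorted):
  0: $eaaecce -> last char: e
  1: aaecce$e -> last char: e
  2: aecce$ea -> last char: a
  3: cce$eaae -> last char: e
  4: ce$eaaec -> last char: c
  5: e$eaaecc -> last char: c
  6: eaaecce$ -> last char: $
  7: ecce$eaa -> last char: a


BWT = eeaecc$a


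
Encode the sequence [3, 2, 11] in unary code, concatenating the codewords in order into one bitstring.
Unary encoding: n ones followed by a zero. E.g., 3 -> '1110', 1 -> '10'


Encode each number as n ones followed by a terminating 0:
  3 -> 1110 (4 bits)
  2 -> 110 (3 bits)
  11 -> 111111111110 (12 bits)
Total length = 4 + 3 + 12 = 19 bits.

Unary([3, 2, 11]) = 1110110111111111110 (19 bits)


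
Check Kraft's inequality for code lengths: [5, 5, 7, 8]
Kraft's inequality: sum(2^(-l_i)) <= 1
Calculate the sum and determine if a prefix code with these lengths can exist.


Sum = 2^(-5) + 2^(-5) + 2^(-7) + 2^(-8)
    = 0.03125 + 0.03125 + 0.0078125 + 0.00390625
    = 19/256 = 0.07421875
Since 0.07421875 <= 1, Kraft's inequality IS satisfied.
A prefix code with these lengths CAN exist.

Kraft sum = 0.07421875. Satisfied.


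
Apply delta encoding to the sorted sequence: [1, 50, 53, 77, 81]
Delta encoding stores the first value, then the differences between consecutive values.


First value: 1
Deltas:
  50 - 1 = 49
  53 - 50 = 3
  77 - 53 = 24
  81 - 77 = 4


Delta encoded: [1, 49, 3, 24, 4]


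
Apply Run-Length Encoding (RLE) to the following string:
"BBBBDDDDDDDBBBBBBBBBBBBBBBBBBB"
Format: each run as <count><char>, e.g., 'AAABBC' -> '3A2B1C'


Scanning runs left to right:
  i=0: run of 'B' x 4 -> '4B'
  i=4: run of 'D' x 7 -> '7D'
  i=11: run of 'B' x 19 -> '19B'

RLE = 4B7D19B


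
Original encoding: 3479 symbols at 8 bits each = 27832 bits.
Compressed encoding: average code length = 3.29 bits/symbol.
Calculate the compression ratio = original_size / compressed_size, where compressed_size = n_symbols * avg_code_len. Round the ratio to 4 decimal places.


original_size = n_symbols * orig_bits = 3479 * 8 = 27832 bits
compressed_size = n_symbols * avg_code_len = 3479 * 3.29 = 11445.91 bits
ratio = original_size / compressed_size = 27832 / 11445.91 = 2.4316

Compression ratio = 2.4316


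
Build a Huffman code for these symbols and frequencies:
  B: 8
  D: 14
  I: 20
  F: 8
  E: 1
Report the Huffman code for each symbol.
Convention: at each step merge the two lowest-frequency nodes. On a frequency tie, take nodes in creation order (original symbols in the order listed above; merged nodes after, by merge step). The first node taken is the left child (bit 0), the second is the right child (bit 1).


Huffman tree construction:
Step 1: Merge E(1) + B(8) = 9
Step 2: Merge F(8) + (E+B)(9) = 17
Step 3: Merge D(14) + (F+(E+B))(17) = 31
Step 4: Merge I(20) + (D+(F+(E+B)))(31) = 51
Read each symbol's code off the tree from the root (left child = 0, right child = 1).

Codes:
  B: 1111 (length 4)
  D: 10 (length 2)
  I: 0 (length 1)
  F: 110 (length 3)
  E: 1110 (length 4)
Average code length: 108/51 = 2.1176 bits/symbol


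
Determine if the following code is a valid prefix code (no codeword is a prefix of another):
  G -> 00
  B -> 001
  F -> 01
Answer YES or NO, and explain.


Checking each pair (does one codeword prefix another?):
  G='00' vs B='001': prefix -- VIOLATION

NO -- this is NOT a valid prefix code. G (00) is a prefix of B (001).


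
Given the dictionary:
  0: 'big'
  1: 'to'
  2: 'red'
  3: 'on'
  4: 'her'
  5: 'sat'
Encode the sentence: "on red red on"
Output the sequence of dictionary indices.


Look up each word in the dictionary:
  'on' -> 3
  'red' -> 2
  'red' -> 2
  'on' -> 3

Encoded: [3, 2, 2, 3]


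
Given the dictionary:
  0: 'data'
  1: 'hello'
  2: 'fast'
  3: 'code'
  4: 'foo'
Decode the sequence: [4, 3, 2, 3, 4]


Look up each index in the dictionary:
  4 -> 'foo'
  3 -> 'code'
  2 -> 'fast'
  3 -> 'code'
  4 -> 'foo'

Decoded: "foo code fast code foo"


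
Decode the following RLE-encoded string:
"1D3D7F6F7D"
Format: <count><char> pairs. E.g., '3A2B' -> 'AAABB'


Expanding each <count><char> pair:
  1D -> 'D'
  3D -> 'DDD'
  7F -> 'FFFFFFF'
  6F -> 'FFFFFF'
  7D -> 'DDDDDDD'

Decoded = DDDDFFFFFFFFFFFFFDDDDDDD


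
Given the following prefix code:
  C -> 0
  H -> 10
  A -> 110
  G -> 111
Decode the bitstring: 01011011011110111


Decoding step by step:
Bits 0 -> C
Bits 10 -> H
Bits 110 -> A
Bits 110 -> A
Bits 111 -> G
Bits 10 -> H
Bits 111 -> G


Decoded message: CHAAGHG


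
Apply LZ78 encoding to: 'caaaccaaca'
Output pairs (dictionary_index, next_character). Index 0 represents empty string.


LZ78 encoding steps:
Dictionary: {0: ''}
Step 1: w='' (idx 0), next='c' -> output (0, 'c'), add 'c' as idx 1
Step 2: w='' (idx 0), next='a' -> output (0, 'a'), add 'a' as idx 2
Step 3: w='a' (idx 2), next='a' -> output (2, 'a'), add 'aa' as idx 3
Step 4: w='c' (idx 1), next='c' -> output (1, 'c'), add 'cc' as idx 4
Step 5: w='aa' (idx 3), next='c' -> output (3, 'c'), add 'aac' as idx 5
Step 6: w='a' (idx 2), end of input -> output (2, '')


Encoded: [(0, 'c'), (0, 'a'), (2, 'a'), (1, 'c'), (3, 'c'), (2, '')]


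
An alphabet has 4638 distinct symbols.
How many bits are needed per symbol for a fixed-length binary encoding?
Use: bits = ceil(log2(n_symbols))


log2(4638) = 12.1793
Bracket: 2^12 = 4096 < 4638 <= 2^13 = 8192
So ceil(log2(4638)) = 13

bits = ceil(log2(4638)) = ceil(12.1793) = 13 bits


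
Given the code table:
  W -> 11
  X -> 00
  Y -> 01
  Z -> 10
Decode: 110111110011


Decoding:
11 -> W
01 -> Y
11 -> W
11 -> W
00 -> X
11 -> W


Result: WYWWXW


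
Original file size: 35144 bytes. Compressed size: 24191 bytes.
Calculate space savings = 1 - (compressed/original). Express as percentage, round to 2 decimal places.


ratio = compressed/original = 24191/35144 = 0.688339
savings = 1 - ratio = 1 - 0.688339 = 0.311661
as a percentage: 0.311661 * 100 = 31.17%

Space savings = 1 - 24191/35144 = 31.17%


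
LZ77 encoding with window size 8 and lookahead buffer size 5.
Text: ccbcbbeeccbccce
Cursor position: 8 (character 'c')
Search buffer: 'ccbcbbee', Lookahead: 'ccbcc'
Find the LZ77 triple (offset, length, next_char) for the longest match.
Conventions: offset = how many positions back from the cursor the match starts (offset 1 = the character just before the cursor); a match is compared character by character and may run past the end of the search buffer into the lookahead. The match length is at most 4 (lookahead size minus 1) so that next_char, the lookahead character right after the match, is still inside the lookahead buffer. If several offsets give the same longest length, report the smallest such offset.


Try each offset into the search buffer:
  offset=1 (pos 7, char 'e'): match length 0
  offset=2 (pos 6, char 'e'): match length 0
  offset=3 (pos 5, char 'b'): match length 0
  offset=4 (pos 4, char 'b'): match length 0
  offset=5 (pos 3, char 'c'): match length 1
  offset=6 (pos 2, char 'b'): match length 0
  offset=7 (pos 1, char 'c'): match length 1
  offset=8 (pos 0, char 'c'): match length 4
Longest match has length 4 at offset 8.
next_char = character at position 8 + 4 = 12 -> 'c'

Best match: offset=8, length=4 (matching 'ccbc' starting at position 0)
LZ77 triple: (8, 4, 'c')


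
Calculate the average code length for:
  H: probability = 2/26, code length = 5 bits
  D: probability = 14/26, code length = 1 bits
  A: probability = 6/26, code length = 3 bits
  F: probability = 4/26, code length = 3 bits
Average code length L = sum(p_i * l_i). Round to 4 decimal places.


Weighted contributions p_i * l_i:
  H: (2/26) * 5 = 10/26
  D: (14/26) * 1 = 14/26
  A: (6/26) * 3 = 18/26
  F: (4/26) * 3 = 12/26
Sum = (10 + 14 + 18 + 12)/26 = 54/26

L = 54/26 = 2.0769 bits/symbol


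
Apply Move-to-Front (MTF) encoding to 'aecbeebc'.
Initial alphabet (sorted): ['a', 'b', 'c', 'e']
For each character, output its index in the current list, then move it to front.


MTF encoding:
'a': index 0 in ['a', 'b', 'c', 'e'] -> ['a', 'b', 'c', 'e']
'e': index 3 in ['a', 'b', 'c', 'e'] -> ['e', 'a', 'b', 'c']
'c': index 3 in ['e', 'a', 'b', 'c'] -> ['c', 'e', 'a', 'b']
'b': index 3 in ['c', 'e', 'a', 'b'] -> ['b', 'c', 'e', 'a']
'e': index 2 in ['b', 'c', 'e', 'a'] -> ['e', 'b', 'c', 'a']
'e': index 0 in ['e', 'b', 'c', 'a'] -> ['e', 'b', 'c', 'a']
'b': index 1 in ['e', 'b', 'c', 'a'] -> ['b', 'e', 'c', 'a']
'c': index 2 in ['b', 'e', 'c', 'a'] -> ['c', 'b', 'e', 'a']


Output: [0, 3, 3, 3, 2, 0, 1, 2]


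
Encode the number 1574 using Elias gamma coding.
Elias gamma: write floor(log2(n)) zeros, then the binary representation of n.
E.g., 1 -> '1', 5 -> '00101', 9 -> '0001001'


num_bits = floor(log2(1574)) + 1 = 11
leading_zeros = num_bits - 1 = 10
binary(1574) = 11000100110

Elias gamma(1574) = '0000000000' + '11000100110' = 000000000011000100110 (21 bits)


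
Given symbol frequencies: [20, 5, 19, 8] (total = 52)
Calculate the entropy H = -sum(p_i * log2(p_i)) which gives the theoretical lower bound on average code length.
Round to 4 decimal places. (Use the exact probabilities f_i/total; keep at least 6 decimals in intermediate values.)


Per-symbol terms -p_i * log2(p_i) with p_i = f_i/52:
  p = 20/52 = 0.384615: log2(p) = -1.378512, -p*log2(p) = 0.530197
  p = 5/52 = 0.096154: log2(p) = -3.378512, -p*log2(p) = 0.324857
  p = 19/52 = 0.365385: log2(p) = -1.452512, -p*log2(p) = 0.530726
  p = 8/52 = 0.153846: log2(p) = -2.700440, -p*log2(p) = 0.415452
H = 0.530197 + 0.324857 + 0.530726 + 0.415452 = 1.801232

H = 1.8012 bits/symbol


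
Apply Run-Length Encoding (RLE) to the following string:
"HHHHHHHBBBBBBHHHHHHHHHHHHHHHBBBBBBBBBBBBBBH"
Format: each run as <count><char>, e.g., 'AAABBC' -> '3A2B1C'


Scanning runs left to right:
  i=0: run of 'H' x 7 -> '7H'
  i=7: run of 'B' x 6 -> '6B'
  i=13: run of 'H' x 15 -> '15H'
  i=28: run of 'B' x 14 -> '14B'
  i=42: run of 'H' x 1 -> '1H'

RLE = 7H6B15H14B1H


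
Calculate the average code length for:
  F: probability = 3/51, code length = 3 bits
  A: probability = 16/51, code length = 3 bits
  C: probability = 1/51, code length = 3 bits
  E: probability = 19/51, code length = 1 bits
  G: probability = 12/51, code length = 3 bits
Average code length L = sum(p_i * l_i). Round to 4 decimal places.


Weighted contributions p_i * l_i:
  F: (3/51) * 3 = 9/51
  A: (16/51) * 3 = 48/51
  C: (1/51) * 3 = 3/51
  E: (19/51) * 1 = 19/51
  G: (12/51) * 3 = 36/51
Sum = (9 + 48 + 3 + 19 + 36)/51 = 115/51

L = 115/51 = 2.2549 bits/symbol


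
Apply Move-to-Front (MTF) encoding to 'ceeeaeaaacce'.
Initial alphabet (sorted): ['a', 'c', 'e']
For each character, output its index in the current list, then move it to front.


MTF encoding:
'c': index 1 in ['a', 'c', 'e'] -> ['c', 'a', 'e']
'e': index 2 in ['c', 'a', 'e'] -> ['e', 'c', 'a']
'e': index 0 in ['e', 'c', 'a'] -> ['e', 'c', 'a']
'e': index 0 in ['e', 'c', 'a'] -> ['e', 'c', 'a']
'a': index 2 in ['e', 'c', 'a'] -> ['a', 'e', 'c']
'e': index 1 in ['a', 'e', 'c'] -> ['e', 'a', 'c']
'a': index 1 in ['e', 'a', 'c'] -> ['a', 'e', 'c']
'a': index 0 in ['a', 'e', 'c'] -> ['a', 'e', 'c']
'a': index 0 in ['a', 'e', 'c'] -> ['a', 'e', 'c']
'c': index 2 in ['a', 'e', 'c'] -> ['c', 'a', 'e']
'c': index 0 in ['c', 'a', 'e'] -> ['c', 'a', 'e']
'e': index 2 in ['c', 'a', 'e'] -> ['e', 'c', 'a']


Output: [1, 2, 0, 0, 2, 1, 1, 0, 0, 2, 0, 2]


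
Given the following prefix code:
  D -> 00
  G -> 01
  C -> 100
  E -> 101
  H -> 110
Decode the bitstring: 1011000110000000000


Decoding step by step:
Bits 101 -> E
Bits 100 -> C
Bits 01 -> G
Bits 100 -> C
Bits 00 -> D
Bits 00 -> D
Bits 00 -> D
Bits 00 -> D


Decoded message: ECGCDDDD


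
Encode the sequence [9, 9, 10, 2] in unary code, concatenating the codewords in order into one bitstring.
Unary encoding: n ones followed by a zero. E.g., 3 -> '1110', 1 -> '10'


Encode each number as n ones followed by a terminating 0:
  9 -> 1111111110 (10 bits)
  9 -> 1111111110 (10 bits)
  10 -> 11111111110 (11 bits)
  2 -> 110 (3 bits)
Total length = 10 + 10 + 11 + 3 = 34 bits.

Unary([9, 9, 10, 2]) = 1111111110111111111011111111110110 (34 bits)


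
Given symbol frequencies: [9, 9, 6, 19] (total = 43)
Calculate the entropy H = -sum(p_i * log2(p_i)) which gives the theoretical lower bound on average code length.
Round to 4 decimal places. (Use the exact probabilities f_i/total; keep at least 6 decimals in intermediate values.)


Per-symbol terms -p_i * log2(p_i) with p_i = f_i/43:
  p = 9/43 = 0.209302: log2(p) = -2.256340, -p*log2(p) = 0.472257
  p = 9/43 = 0.209302: log2(p) = -2.256340, -p*log2(p) = 0.472257
  p = 6/43 = 0.139535: log2(p) = -2.841302, -p*log2(p) = 0.396461
  p = 19/43 = 0.441860: log2(p) = -1.178337, -p*log2(p) = 0.520661
H = 0.472257 + 0.472257 + 0.396461 + 0.520661 = 1.861636

H = 1.8616 bits/symbol


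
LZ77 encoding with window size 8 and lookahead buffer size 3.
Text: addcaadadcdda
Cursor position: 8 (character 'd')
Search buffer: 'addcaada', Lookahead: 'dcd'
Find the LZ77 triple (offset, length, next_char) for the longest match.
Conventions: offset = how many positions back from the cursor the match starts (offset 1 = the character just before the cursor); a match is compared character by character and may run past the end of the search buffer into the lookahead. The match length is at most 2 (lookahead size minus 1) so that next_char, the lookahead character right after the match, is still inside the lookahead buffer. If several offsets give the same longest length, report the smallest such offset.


Try each offset into the search buffer:
  offset=1 (pos 7, char 'a'): match length 0
  offset=2 (pos 6, char 'd'): match length 1
  offset=3 (pos 5, char 'a'): match length 0
  offset=4 (pos 4, char 'a'): match length 0
  offset=5 (pos 3, char 'c'): match length 0
  offset=6 (pos 2, char 'd'): match length 2
  offset=7 (pos 1, char 'd'): match length 1
  offset=8 (pos 0, char 'a'): match length 0
Longest match has length 2 at offset 6.
next_char = character at position 8 + 2 = 10 -> 'd'

Best match: offset=6, length=2 (matching 'dc' starting at position 2)
LZ77 triple: (6, 2, 'd')


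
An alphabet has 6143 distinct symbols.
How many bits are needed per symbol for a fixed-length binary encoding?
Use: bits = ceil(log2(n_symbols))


log2(6143) = 12.5847
Bracket: 2^12 = 4096 < 6143 <= 2^13 = 8192
So ceil(log2(6143)) = 13

bits = ceil(log2(6143)) = ceil(12.5847) = 13 bits


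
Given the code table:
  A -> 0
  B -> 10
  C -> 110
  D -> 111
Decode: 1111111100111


Decoding:
111 -> D
111 -> D
110 -> C
0 -> A
111 -> D


Result: DDCAD


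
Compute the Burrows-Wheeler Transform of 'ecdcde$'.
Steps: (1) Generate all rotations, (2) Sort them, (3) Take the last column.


Rotations (sorted):
  0: $ecdcde -> last char: e
  1: cdcde$e -> last char: e
  2: cde$ecd -> last char: d
  3: dcde$ec -> last char: c
  4: de$ecdc -> last char: c
  5: e$ecdcd -> last char: d
  6: ecdcde$ -> last char: $


BWT = eedccd$


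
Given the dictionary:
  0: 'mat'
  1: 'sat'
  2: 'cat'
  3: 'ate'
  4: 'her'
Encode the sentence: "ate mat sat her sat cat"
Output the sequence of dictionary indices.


Look up each word in the dictionary:
  'ate' -> 3
  'mat' -> 0
  'sat' -> 1
  'her' -> 4
  'sat' -> 1
  'cat' -> 2

Encoded: [3, 0, 1, 4, 1, 2]


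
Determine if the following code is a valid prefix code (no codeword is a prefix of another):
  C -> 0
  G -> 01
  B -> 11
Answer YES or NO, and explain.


Checking each pair (does one codeword prefix another?):
  C='0' vs G='01': prefix -- VIOLATION

NO -- this is NOT a valid prefix code. C (0) is a prefix of G (01).


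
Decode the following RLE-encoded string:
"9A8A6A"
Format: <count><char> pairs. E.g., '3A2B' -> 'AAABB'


Expanding each <count><char> pair:
  9A -> 'AAAAAAAAA'
  8A -> 'AAAAAAAA'
  6A -> 'AAAAAA'

Decoded = AAAAAAAAAAAAAAAAAAAAAAA


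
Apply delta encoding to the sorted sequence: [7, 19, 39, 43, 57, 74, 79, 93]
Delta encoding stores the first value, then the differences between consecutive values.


First value: 7
Deltas:
  19 - 7 = 12
  39 - 19 = 20
  43 - 39 = 4
  57 - 43 = 14
  74 - 57 = 17
  79 - 74 = 5
  93 - 79 = 14


Delta encoded: [7, 12, 20, 4, 14, 17, 5, 14]


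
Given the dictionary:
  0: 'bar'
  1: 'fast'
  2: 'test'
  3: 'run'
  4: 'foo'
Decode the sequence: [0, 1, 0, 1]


Look up each index in the dictionary:
  0 -> 'bar'
  1 -> 'fast'
  0 -> 'bar'
  1 -> 'fast'

Decoded: "bar fast bar fast"


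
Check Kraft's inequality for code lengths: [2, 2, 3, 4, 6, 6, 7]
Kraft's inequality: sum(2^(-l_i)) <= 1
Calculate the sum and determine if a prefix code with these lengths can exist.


Sum = 2^(-2) + 2^(-2) + 2^(-3) + 2^(-4) + 2^(-6) + 2^(-6) + 2^(-7)
    = 0.25 + 0.25 + 0.125 + 0.0625 + 0.015625 + 0.015625 + 0.0078125
    = 93/128 = 0.7265625
Since 0.7265625 <= 1, Kraft's inequality IS satisfied.
A prefix code with these lengths CAN exist.

Kraft sum = 0.7265625. Satisfied.


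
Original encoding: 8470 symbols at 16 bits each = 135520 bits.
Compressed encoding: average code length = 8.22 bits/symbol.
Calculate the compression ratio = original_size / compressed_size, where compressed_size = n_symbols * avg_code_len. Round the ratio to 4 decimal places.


original_size = n_symbols * orig_bits = 8470 * 16 = 135520 bits
compressed_size = n_symbols * avg_code_len = 8470 * 8.22 = 69623.4 bits
ratio = original_size / compressed_size = 135520 / 69623.4 = 1.9465

Compression ratio = 1.9465


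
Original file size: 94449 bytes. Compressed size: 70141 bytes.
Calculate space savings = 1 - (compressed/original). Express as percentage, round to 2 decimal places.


ratio = compressed/original = 70141/94449 = 0.742634
savings = 1 - ratio = 1 - 0.742634 = 0.257366
as a percentage: 0.257366 * 100 = 25.74%

Space savings = 1 - 70141/94449 = 25.74%


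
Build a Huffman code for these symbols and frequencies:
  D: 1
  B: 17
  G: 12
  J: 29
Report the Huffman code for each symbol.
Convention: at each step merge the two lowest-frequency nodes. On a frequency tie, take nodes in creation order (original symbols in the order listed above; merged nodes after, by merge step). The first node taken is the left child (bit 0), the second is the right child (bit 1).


Huffman tree construction:
Step 1: Merge D(1) + G(12) = 13
Step 2: Merge (D+G)(13) + B(17) = 30
Step 3: Merge J(29) + ((D+G)+B)(30) = 59
Read each symbol's code off the tree from the root (left child = 0, right child = 1).

Codes:
  D: 100 (length 3)
  B: 11 (length 2)
  G: 101 (length 3)
  J: 0 (length 1)
Average code length: 102/59 = 1.7288 bits/symbol


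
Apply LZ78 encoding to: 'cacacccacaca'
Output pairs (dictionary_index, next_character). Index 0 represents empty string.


LZ78 encoding steps:
Dictionary: {0: ''}
Step 1: w='' (idx 0), next='c' -> output (0, 'c'), add 'c' as idx 1
Step 2: w='' (idx 0), next='a' -> output (0, 'a'), add 'a' as idx 2
Step 3: w='c' (idx 1), next='a' -> output (1, 'a'), add 'ca' as idx 3
Step 4: w='c' (idx 1), next='c' -> output (1, 'c'), add 'cc' as idx 4
Step 5: w='ca' (idx 3), next='c' -> output (3, 'c'), add 'cac' as idx 5
Step 6: w='a' (idx 2), next='c' -> output (2, 'c'), add 'ac' as idx 6
Step 7: w='a' (idx 2), end of input -> output (2, '')


Encoded: [(0, 'c'), (0, 'a'), (1, 'a'), (1, 'c'), (3, 'c'), (2, 'c'), (2, '')]


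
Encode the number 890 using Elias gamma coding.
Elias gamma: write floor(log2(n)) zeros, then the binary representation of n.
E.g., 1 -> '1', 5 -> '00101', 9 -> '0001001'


num_bits = floor(log2(890)) + 1 = 10
leading_zeros = num_bits - 1 = 9
binary(890) = 1101111010

Elias gamma(890) = '000000000' + '1101111010' = 0000000001101111010 (19 bits)


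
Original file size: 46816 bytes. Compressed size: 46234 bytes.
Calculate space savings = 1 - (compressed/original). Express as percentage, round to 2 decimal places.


ratio = compressed/original = 46234/46816 = 0.987568
savings = 1 - ratio = 1 - 0.987568 = 0.012432
as a percentage: 0.012432 * 100 = 1.24%

Space savings = 1 - 46234/46816 = 1.24%


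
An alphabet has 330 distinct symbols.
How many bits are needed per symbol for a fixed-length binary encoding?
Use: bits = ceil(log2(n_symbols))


log2(330) = 8.3663
Bracket: 2^8 = 256 < 330 <= 2^9 = 512
So ceil(log2(330)) = 9

bits = ceil(log2(330)) = ceil(8.3663) = 9 bits


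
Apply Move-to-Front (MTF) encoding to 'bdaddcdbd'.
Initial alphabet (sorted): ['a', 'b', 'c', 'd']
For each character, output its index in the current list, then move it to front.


MTF encoding:
'b': index 1 in ['a', 'b', 'c', 'd'] -> ['b', 'a', 'c', 'd']
'd': index 3 in ['b', 'a', 'c', 'd'] -> ['d', 'b', 'a', 'c']
'a': index 2 in ['d', 'b', 'a', 'c'] -> ['a', 'd', 'b', 'c']
'd': index 1 in ['a', 'd', 'b', 'c'] -> ['d', 'a', 'b', 'c']
'd': index 0 in ['d', 'a', 'b', 'c'] -> ['d', 'a', 'b', 'c']
'c': index 3 in ['d', 'a', 'b', 'c'] -> ['c', 'd', 'a', 'b']
'd': index 1 in ['c', 'd', 'a', 'b'] -> ['d', 'c', 'a', 'b']
'b': index 3 in ['d', 'c', 'a', 'b'] -> ['b', 'd', 'c', 'a']
'd': index 1 in ['b', 'd', 'c', 'a'] -> ['d', 'b', 'c', 'a']


Output: [1, 3, 2, 1, 0, 3, 1, 3, 1]


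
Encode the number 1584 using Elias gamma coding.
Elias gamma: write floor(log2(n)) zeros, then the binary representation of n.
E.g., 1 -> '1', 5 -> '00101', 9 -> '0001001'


num_bits = floor(log2(1584)) + 1 = 11
leading_zeros = num_bits - 1 = 10
binary(1584) = 11000110000

Elias gamma(1584) = '0000000000' + '11000110000' = 000000000011000110000 (21 bits)


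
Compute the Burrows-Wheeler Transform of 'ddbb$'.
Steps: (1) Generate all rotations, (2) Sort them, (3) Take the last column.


Rotations (sorted):
  0: $ddbb -> last char: b
  1: b$ddb -> last char: b
  2: bb$dd -> last char: d
  3: dbb$d -> last char: d
  4: ddbb$ -> last char: $


BWT = bbdd$


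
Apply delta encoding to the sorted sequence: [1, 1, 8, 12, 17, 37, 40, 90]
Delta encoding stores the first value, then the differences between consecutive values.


First value: 1
Deltas:
  1 - 1 = 0
  8 - 1 = 7
  12 - 8 = 4
  17 - 12 = 5
  37 - 17 = 20
  40 - 37 = 3
  90 - 40 = 50


Delta encoded: [1, 0, 7, 4, 5, 20, 3, 50]


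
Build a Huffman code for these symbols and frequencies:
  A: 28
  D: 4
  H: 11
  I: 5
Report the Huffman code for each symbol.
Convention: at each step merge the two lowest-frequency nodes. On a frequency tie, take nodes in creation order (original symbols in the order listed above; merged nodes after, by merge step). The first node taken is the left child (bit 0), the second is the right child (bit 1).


Huffman tree construction:
Step 1: Merge D(4) + I(5) = 9
Step 2: Merge (D+I)(9) + H(11) = 20
Step 3: Merge ((D+I)+H)(20) + A(28) = 48
Read each symbol's code off the tree from the root (left child = 0, right child = 1).

Codes:
  A: 1 (length 1)
  D: 000 (length 3)
  H: 01 (length 2)
  I: 001 (length 3)
Average code length: 77/48 = 1.6042 bits/symbol


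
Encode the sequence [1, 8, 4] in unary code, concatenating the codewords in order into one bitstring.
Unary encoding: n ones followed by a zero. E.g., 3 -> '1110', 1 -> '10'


Encode each number as n ones followed by a terminating 0:
  1 -> 10 (2 bits)
  8 -> 111111110 (9 bits)
  4 -> 11110 (5 bits)
Total length = 2 + 9 + 5 = 16 bits.

Unary([1, 8, 4]) = 1011111111011110 (16 bits)


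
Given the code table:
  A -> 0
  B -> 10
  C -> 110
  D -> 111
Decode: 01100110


Decoding:
0 -> A
110 -> C
0 -> A
110 -> C


Result: ACAC


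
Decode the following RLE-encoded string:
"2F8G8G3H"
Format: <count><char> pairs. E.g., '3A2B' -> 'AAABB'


Expanding each <count><char> pair:
  2F -> 'FF'
  8G -> 'GGGGGGGG'
  8G -> 'GGGGGGGG'
  3H -> 'HHH'

Decoded = FFGGGGGGGGGGGGGGGGHHH


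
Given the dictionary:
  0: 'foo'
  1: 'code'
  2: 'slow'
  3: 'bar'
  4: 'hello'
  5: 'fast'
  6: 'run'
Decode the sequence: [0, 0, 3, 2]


Look up each index in the dictionary:
  0 -> 'foo'
  0 -> 'foo'
  3 -> 'bar'
  2 -> 'slow'

Decoded: "foo foo bar slow"


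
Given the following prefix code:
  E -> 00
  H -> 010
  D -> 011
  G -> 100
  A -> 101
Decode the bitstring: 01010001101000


Decoding step by step:
Bits 010 -> H
Bits 100 -> G
Bits 011 -> D
Bits 010 -> H
Bits 00 -> E


Decoded message: HGDHE


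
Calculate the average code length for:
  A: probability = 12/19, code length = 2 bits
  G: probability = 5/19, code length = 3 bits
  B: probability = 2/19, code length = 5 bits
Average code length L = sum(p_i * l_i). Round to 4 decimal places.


Weighted contributions p_i * l_i:
  A: (12/19) * 2 = 24/19
  G: (5/19) * 3 = 15/19
  B: (2/19) * 5 = 10/19
Sum = (24 + 15 + 10)/19 = 49/19

L = 49/19 = 2.5789 bits/symbol


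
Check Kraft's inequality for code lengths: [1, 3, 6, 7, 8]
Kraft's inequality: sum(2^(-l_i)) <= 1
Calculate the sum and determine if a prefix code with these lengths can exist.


Sum = 2^(-1) + 2^(-3) + 2^(-6) + 2^(-7) + 2^(-8)
    = 0.5 + 0.125 + 0.015625 + 0.0078125 + 0.00390625
    = 167/256 = 0.65234375
Since 0.65234375 <= 1, Kraft's inequality IS satisfied.
A prefix code with these lengths CAN exist.

Kraft sum = 0.65234375. Satisfied.


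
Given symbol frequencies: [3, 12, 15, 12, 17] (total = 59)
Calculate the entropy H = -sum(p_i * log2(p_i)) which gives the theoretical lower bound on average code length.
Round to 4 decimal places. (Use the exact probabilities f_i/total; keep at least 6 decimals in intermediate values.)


Per-symbol terms -p_i * log2(p_i) with p_i = f_i/59:
  p = 3/59 = 0.050847: log2(p) = -4.297681, -p*log2(p) = 0.218526
  p = 12/59 = 0.203390: log2(p) = -2.297681, -p*log2(p) = 0.467325
  p = 15/59 = 0.254237: log2(p) = -1.975752, -p*log2(p) = 0.502310
  p = 12/59 = 0.203390: log2(p) = -2.297681, -p*log2(p) = 0.467325
  p = 17/59 = 0.288136: log2(p) = -1.795180, -p*log2(p) = 0.517255
H = 0.218526 + 0.467325 + 0.502310 + 0.467325 + 0.517255 = 2.172741

H = 2.1727 bits/symbol


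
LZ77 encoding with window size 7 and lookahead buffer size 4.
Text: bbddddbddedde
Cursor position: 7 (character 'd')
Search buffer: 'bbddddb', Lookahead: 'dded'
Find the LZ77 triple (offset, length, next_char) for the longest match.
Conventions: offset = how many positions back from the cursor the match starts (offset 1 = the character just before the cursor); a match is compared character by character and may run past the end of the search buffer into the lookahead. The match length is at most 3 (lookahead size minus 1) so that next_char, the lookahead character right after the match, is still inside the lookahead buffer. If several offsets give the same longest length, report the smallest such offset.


Try each offset into the search buffer:
  offset=1 (pos 6, char 'b'): match length 0
  offset=2 (pos 5, char 'd'): match length 1
  offset=3 (pos 4, char 'd'): match length 2
  offset=4 (pos 3, char 'd'): match length 2
  offset=5 (pos 2, char 'd'): match length 2
  offset=6 (pos 1, char 'b'): match length 0
  offset=7 (pos 0, char 'b'): match length 0
Longest match has length 2, found at offsets 3, 4, 5; take the smallest, offset 3.
next_char = character at position 7 + 2 = 9 -> 'e'

Best match: offset=3, length=2 (matching 'dd' starting at position 4)
LZ77 triple: (3, 2, 'e')


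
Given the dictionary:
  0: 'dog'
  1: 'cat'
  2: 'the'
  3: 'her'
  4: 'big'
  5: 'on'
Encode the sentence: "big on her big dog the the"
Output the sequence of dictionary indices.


Look up each word in the dictionary:
  'big' -> 4
  'on' -> 5
  'her' -> 3
  'big' -> 4
  'dog' -> 0
  'the' -> 2
  'the' -> 2

Encoded: [4, 5, 3, 4, 0, 2, 2]


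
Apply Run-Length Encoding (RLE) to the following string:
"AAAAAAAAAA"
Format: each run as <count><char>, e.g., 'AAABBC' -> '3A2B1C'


Scanning runs left to right:
  i=0: run of 'A' x 10 -> '10A'

RLE = 10A


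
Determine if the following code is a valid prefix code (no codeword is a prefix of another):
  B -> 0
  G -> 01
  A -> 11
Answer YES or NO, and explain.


Checking each pair (does one codeword prefix another?):
  B='0' vs G='01': prefix -- VIOLATION

NO -- this is NOT a valid prefix code. B (0) is a prefix of G (01).


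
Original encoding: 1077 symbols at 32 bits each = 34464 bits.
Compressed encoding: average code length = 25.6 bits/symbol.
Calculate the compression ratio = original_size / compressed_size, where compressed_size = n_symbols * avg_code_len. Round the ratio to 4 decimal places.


original_size = n_symbols * orig_bits = 1077 * 32 = 34464 bits
compressed_size = n_symbols * avg_code_len = 1077 * 25.6 = 27571.2 bits
ratio = original_size / compressed_size = 34464 / 27571.2 = 1.25

Compression ratio = 1.25


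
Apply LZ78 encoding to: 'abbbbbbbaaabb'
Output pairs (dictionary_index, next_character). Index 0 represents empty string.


LZ78 encoding steps:
Dictionary: {0: ''}
Step 1: w='' (idx 0), next='a' -> output (0, 'a'), add 'a' as idx 1
Step 2: w='' (idx 0), next='b' -> output (0, 'b'), add 'b' as idx 2
Step 3: w='b' (idx 2), next='b' -> output (2, 'b'), add 'bb' as idx 3
Step 4: w='bb' (idx 3), next='b' -> output (3, 'b'), add 'bbb' as idx 4
Step 5: w='b' (idx 2), next='a' -> output (2, 'a'), add 'ba' as idx 5
Step 6: w='a' (idx 1), next='a' -> output (1, 'a'), add 'aa' as idx 6
Step 7: w='bb' (idx 3), end of input -> output (3, '')


Encoded: [(0, 'a'), (0, 'b'), (2, 'b'), (3, 'b'), (2, 'a'), (1, 'a'), (3, '')]


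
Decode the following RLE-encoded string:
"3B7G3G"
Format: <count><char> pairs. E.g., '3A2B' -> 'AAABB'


Expanding each <count><char> pair:
  3B -> 'BBB'
  7G -> 'GGGGGGG'
  3G -> 'GGG'

Decoded = BBBGGGGGGGGGG
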